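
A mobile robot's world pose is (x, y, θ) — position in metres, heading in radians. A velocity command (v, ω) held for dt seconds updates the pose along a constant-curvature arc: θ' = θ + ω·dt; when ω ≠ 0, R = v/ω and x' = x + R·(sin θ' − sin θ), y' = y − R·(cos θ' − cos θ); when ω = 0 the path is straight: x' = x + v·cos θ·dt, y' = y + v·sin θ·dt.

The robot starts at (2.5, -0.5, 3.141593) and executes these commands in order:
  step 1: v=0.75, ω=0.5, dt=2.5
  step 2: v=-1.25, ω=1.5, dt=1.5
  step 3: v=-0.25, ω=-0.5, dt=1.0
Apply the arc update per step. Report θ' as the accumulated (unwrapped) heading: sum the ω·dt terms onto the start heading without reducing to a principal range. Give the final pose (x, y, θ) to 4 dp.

(-0.2526, -0.5106, 6.1416)

step 1: θ'=4.3916 (R=1.5000) → pose (1.0765, -1.5270, 4.3916)
step 2: θ'=6.6416 (R=-0.8333) → pose (-0.0066, -0.4839, 6.6416)
step 3: θ'=6.1416 (R=0.5000) → pose (-0.2526, -0.5106, 6.1416)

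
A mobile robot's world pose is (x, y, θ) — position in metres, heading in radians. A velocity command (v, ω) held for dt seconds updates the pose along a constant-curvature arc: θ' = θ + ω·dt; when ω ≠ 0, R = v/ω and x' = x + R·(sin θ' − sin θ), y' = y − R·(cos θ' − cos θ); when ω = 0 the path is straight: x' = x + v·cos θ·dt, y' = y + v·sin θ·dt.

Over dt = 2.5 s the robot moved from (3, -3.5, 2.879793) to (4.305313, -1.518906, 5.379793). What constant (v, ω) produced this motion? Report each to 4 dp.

Δθ = 5.379793 − 2.879793 = 2.500000
ω = Δθ/dt = 2.500000/2.5 = 1.0000
R = −Δy/(cos θ' − cos θ) = -1.2500
v = R·ω = -1.2500·1.0000 = -1.2500

v = -1.2500, ω = 1.0000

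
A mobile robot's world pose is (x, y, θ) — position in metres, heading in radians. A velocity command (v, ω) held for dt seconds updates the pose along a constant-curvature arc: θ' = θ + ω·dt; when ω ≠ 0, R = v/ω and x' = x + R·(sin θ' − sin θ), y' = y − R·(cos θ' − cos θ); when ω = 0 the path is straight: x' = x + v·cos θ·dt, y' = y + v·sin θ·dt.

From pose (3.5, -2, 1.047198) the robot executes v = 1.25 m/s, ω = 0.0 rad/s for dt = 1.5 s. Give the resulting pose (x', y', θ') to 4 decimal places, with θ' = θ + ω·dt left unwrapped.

θ' = 1.0472 + 0.0·1.5 = 1.0472
ω = 0 → straight: x' = 3.5 + 1.25·cos(1.0472)·1.5 = 4.4375
y' = -2 + 1.25·sin(1.0472)·1.5 = -0.3762

(4.4375, -0.3762, 1.0472)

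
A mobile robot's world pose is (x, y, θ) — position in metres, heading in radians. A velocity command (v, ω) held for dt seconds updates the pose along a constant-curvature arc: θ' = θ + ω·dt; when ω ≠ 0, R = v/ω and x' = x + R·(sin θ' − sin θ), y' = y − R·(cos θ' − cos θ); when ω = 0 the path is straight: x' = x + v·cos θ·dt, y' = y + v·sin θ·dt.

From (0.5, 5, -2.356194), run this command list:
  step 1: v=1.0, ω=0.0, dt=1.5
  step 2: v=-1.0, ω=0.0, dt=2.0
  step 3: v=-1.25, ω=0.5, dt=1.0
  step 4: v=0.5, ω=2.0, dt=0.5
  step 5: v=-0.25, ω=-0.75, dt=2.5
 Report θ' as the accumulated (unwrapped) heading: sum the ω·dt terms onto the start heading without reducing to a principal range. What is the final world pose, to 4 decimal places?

(1.6545, 6.7074, -2.7312)

step 1: θ'=-2.3562 (straight) → pose (-0.5607, 3.9393, -2.3562)
step 2: θ'=-2.3562 (straight) → pose (0.8536, 5.3536, -2.3562)
step 3: θ'=-1.8562 (R=-2.5000) → pose (1.4847, 6.4175, -1.8562)
step 4: θ'=-0.8562 (R=0.2500) → pose (1.5357, 6.1833, -0.8562)
step 5: θ'=-2.7312 (R=0.3333) → pose (1.6545, 6.7074, -2.7312)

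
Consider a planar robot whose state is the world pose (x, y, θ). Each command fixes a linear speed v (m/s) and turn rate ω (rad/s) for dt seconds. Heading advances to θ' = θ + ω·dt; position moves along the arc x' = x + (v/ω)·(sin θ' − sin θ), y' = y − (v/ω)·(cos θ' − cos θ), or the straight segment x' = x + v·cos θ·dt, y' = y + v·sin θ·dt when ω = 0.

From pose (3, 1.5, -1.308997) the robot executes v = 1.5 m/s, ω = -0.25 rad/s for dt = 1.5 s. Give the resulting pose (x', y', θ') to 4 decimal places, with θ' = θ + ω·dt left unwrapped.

θ' = -1.3090 + -0.25·1.5 = -1.6840
R = v/ω = 1.5/-0.25 = -6.0000
x' = 3 + -6.0000·(sin -1.6840 − sin -1.3090) = 3.1660
y' = 1.5 − -6.0000·(cos -1.6840 − cos -1.3090) = -0.7307

(3.1660, -0.7307, -1.6840)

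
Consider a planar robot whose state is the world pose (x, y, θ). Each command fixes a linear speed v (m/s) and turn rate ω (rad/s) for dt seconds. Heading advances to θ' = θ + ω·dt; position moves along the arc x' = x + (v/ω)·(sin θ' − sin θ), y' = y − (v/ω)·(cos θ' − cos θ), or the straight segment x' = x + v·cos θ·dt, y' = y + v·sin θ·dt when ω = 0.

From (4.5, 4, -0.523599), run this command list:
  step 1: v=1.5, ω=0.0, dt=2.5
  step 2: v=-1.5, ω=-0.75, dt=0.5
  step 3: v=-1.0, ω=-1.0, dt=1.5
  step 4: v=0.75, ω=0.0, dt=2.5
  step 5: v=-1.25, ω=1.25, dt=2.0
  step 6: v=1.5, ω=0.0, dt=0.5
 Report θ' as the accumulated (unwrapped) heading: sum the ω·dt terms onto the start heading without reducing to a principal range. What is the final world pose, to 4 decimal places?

step 1: θ'=-0.5236 (straight) → pose (7.7476, 2.1250, -0.5236)
step 2: θ'=-0.8986 (R=2.0000) → pose (7.1827, 2.6116, -0.8986)
step 3: θ'=-2.3986 (R=1.0000) → pose (7.2886, 3.9708, -2.3986)
step 4: θ'=-2.3986 (straight) → pose (5.9078, 2.7024, -2.3986)
step 5: θ'=0.1014 (R=-1.0000) → pose (5.1301, 4.4337, 0.1014)
step 6: θ'=0.1014 (straight) → pose (5.8762, 4.5096, 0.1014)

(5.8762, 4.5096, 0.1014)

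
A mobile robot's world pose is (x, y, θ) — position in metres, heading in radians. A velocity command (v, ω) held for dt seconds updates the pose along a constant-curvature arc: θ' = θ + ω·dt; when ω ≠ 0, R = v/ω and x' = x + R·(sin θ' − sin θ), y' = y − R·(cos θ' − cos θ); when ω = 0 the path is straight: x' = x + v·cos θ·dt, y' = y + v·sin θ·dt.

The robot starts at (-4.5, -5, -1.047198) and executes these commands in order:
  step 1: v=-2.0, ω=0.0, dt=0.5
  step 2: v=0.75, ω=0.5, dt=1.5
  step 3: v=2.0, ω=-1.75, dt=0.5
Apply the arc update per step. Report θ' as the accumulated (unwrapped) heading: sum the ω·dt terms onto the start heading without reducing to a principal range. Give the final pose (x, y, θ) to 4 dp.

(-3.4216, -5.4674, -1.1722)

step 1: θ'=-1.0472 (straight) → pose (-5.0000, -4.1340, -1.0472)
step 2: θ'=-0.2972 (R=1.5000) → pose (-4.1402, -4.8182, -0.2972)
step 3: θ'=-1.1722 (R=-1.1429) → pose (-3.4216, -5.4674, -1.1722)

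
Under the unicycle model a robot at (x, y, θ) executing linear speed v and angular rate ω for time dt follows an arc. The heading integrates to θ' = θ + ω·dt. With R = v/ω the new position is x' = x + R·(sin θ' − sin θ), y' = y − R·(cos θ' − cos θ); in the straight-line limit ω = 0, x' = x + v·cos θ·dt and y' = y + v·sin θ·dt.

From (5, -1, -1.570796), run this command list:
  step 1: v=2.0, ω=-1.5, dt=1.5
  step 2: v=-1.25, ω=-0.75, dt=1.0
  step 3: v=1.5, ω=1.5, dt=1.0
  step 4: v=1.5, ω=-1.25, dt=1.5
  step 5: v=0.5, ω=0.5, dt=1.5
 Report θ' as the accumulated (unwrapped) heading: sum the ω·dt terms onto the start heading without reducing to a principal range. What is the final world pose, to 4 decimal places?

(1.0157, -0.0429, -4.1958)

step 1: θ'=-3.8208 (R=-1.3333) → pose (2.8291, -2.0374, -3.8208)
step 2: θ'=-4.5708 (R=1.6667) → pose (3.4321, -3.0990, -4.5708)
step 3: θ'=-3.0708 (R=1.0000) → pose (2.3714, -2.2426, -3.0708)
step 4: θ'=-4.9458 (R=-1.2000) → pose (1.1191, -0.7681, -4.9458)
step 5: θ'=-4.1958 (R=1.0000) → pose (1.0157, -0.0429, -4.1958)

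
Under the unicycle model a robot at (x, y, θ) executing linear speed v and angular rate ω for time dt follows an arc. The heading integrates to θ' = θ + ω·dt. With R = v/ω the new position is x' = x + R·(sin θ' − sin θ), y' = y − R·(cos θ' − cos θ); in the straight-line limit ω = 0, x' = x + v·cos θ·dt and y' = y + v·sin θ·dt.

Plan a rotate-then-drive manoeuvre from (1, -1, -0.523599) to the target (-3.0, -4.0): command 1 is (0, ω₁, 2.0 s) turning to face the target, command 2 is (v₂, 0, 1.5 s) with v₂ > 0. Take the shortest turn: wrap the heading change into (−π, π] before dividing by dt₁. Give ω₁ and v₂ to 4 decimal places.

ω₁ = -0.9872, v₂ = 3.3333

heading to target = atan2(-4−-1, -3−1) = -2.4981
Δθ = wrap(-2.4981 − -0.5236) = -1.9745; ω₁ = Δθ/dt₁ = -0.9872
distance = √((-3−1)² + (-4−-1)²) = 5.0000; v₂ = distance/dt₂ = 3.3333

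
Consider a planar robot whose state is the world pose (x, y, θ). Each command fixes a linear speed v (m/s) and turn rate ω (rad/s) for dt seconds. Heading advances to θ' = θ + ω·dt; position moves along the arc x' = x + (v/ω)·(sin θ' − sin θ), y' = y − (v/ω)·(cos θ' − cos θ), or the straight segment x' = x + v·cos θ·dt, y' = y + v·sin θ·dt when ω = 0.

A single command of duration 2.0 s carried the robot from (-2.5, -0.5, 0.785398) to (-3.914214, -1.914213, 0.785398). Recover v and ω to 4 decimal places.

v = -1.0000, ω = 0.0000

Δθ = 0.785398 − 0.785398 = 0.000000
ω = Δθ/dt = 0.000000/2.0 = 0.0000
ω = 0 → v = (Δx·cos θ + Δy·sin θ)/dt = -1.0000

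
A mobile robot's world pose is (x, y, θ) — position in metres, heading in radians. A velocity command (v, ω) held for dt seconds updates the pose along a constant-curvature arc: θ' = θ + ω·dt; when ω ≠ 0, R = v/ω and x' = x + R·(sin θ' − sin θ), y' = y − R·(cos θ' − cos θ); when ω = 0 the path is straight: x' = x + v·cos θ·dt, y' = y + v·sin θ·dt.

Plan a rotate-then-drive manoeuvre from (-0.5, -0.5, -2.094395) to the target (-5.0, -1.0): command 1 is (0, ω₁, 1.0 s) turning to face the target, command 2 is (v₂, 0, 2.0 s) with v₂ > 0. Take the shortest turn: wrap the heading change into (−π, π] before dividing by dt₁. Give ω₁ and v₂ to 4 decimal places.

ω₁ = -0.9365, v₂ = 2.2638

heading to target = atan2(-1−-0.5, -5−-0.5) = -3.0309
Δθ = wrap(-3.0309 − -2.0944) = -0.9365; ω₁ = Δθ/dt₁ = -0.9365
distance = √((-5−-0.5)² + (-1−-0.5)²) = 4.5277; v₂ = distance/dt₂ = 2.2638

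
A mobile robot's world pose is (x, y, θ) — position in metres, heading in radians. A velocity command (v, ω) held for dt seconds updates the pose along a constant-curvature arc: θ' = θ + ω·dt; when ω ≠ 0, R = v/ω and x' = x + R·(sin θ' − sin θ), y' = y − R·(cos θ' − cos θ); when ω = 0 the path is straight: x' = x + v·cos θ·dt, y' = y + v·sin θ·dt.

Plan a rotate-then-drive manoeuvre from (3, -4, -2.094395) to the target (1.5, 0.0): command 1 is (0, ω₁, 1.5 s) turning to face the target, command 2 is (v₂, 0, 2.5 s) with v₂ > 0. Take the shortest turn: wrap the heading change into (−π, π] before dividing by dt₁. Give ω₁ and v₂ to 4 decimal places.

ω₁ = -1.5061, v₂ = 1.7088

heading to target = atan2(0−-4, 1.5−3) = 1.9296
Δθ = wrap(1.9296 − -2.0944) = -2.2592; ω₁ = Δθ/dt₁ = -1.5061
distance = √((1.5−3)² + (0−-4)²) = 4.2720; v₂ = distance/dt₂ = 1.7088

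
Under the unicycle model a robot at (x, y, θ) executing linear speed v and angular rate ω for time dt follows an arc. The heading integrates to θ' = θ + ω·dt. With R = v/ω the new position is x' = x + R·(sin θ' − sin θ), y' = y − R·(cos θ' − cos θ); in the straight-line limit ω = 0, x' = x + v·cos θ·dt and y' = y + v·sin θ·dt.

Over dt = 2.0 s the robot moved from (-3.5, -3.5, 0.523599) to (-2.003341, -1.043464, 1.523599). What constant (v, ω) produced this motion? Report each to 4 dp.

Δθ = 1.523599 − 0.523599 = 1.000000
ω = Δθ/dt = 1.000000/2.0 = 0.5000
R = −Δy/(cos θ' − cos θ) = 3.0000
v = R·ω = 3.0000·0.5000 = 1.5000

v = 1.5000, ω = 0.5000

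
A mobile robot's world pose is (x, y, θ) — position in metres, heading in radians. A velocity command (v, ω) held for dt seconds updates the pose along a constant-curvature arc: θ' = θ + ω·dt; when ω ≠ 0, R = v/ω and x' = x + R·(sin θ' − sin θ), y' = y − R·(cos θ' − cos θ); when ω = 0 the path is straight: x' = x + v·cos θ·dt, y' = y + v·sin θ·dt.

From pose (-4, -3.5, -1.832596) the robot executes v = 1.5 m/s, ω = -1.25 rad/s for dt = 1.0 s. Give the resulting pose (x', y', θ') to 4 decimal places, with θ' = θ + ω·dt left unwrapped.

θ' = -1.8326 + -1.25·1.0 = -3.0826
R = v/ω = 1.5/-1.25 = -1.2000
x' = -4 + -1.2000·(sin -3.0826 − sin -1.8326) = -5.0884
y' = -3.5 − -1.2000·(cos -3.0826 − cos -1.8326) = -4.3873

(-5.0884, -4.3873, -3.0826)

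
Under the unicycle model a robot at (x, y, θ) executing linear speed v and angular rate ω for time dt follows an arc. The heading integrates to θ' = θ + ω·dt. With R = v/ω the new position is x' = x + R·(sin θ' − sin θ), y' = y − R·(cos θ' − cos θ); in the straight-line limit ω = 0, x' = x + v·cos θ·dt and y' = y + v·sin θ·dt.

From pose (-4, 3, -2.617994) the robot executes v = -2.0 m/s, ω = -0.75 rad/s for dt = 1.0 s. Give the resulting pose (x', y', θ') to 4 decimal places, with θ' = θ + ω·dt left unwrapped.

θ' = -2.6180 + -0.75·1.0 = -3.3680
R = v/ω = -2.0/-0.75 = 2.6667
x' = -4 + 2.6667·(sin -3.3680 − sin -2.6180) = -2.0681
y' = 3 − 2.6667·(cos -3.3680 − cos -2.6180) = 3.2892

(-2.0681, 3.2892, -3.3680)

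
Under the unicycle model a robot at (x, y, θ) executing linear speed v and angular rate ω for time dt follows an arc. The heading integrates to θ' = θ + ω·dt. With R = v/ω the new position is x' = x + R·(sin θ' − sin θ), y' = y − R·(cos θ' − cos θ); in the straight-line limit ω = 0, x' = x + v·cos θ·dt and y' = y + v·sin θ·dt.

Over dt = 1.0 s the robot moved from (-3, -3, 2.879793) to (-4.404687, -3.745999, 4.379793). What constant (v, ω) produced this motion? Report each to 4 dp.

v = 1.7500, ω = 1.5000

Δθ = 4.379793 − 2.879793 = 1.500000
ω = Δθ/dt = 1.500000/1.0 = 1.5000
R = Δx/(sin θ' − sin θ) = 1.1667
v = R·ω = 1.1667·1.5000 = 1.7500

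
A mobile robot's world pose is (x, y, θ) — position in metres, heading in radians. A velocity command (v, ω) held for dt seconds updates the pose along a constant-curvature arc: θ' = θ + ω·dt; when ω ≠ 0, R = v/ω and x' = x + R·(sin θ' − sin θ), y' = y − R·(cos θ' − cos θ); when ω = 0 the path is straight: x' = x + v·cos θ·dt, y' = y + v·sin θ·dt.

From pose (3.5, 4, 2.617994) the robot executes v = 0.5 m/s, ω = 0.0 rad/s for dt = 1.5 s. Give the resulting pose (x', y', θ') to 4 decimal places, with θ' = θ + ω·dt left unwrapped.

θ' = 2.6180 + 0.0·1.5 = 2.6180
ω = 0 → straight: x' = 3.5 + 0.5·cos(2.6180)·1.5 = 2.8505
y' = 4 + 0.5·sin(2.6180)·1.5 = 4.3750

(2.8505, 4.3750, 2.6180)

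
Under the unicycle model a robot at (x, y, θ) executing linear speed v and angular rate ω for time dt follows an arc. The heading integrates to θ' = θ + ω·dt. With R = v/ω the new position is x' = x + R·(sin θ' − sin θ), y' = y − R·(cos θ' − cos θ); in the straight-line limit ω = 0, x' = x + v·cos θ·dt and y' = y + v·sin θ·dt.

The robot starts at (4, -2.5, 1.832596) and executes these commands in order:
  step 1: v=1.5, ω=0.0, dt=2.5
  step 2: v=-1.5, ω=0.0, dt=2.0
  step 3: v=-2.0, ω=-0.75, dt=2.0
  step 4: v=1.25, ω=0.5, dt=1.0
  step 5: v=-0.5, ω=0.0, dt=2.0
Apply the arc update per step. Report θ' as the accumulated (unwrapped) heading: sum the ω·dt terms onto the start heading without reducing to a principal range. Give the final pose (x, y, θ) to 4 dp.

step 1: θ'=1.8326 (straight) → pose (3.0294, 1.1222, 1.8326)
step 2: θ'=1.8326 (straight) → pose (3.8059, -1.7756, 1.8326)
step 3: θ'=0.3326 (R=2.6667) → pose (2.1007, -4.9863, 0.3326)
step 4: θ'=0.8326 (R=2.5000) → pose (3.1337, -4.3057, 0.8326)
step 5: θ'=0.8326 (straight) → pose (2.4607, -5.0453, 0.8326)

(2.4607, -5.0453, 0.8326)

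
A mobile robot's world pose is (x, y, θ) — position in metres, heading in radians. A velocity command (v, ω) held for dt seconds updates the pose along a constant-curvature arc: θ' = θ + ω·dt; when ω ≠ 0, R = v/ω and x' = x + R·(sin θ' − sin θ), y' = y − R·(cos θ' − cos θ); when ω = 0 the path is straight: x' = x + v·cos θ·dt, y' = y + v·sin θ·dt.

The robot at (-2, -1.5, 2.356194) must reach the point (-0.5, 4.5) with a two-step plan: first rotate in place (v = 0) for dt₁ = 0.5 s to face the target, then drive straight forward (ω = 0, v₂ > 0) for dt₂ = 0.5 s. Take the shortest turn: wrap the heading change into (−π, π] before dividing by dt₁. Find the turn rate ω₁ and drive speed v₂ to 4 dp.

ω₁ = -2.0608, v₂ = 12.3693

heading to target = atan2(4.5−-1.5, -0.5−-2) = 1.3258
Δθ = wrap(1.3258 − 2.3562) = -1.0304; ω₁ = Δθ/dt₁ = -2.0608
distance = √((-0.5−-2)² + (4.5−-1.5)²) = 6.1847; v₂ = distance/dt₂ = 12.3693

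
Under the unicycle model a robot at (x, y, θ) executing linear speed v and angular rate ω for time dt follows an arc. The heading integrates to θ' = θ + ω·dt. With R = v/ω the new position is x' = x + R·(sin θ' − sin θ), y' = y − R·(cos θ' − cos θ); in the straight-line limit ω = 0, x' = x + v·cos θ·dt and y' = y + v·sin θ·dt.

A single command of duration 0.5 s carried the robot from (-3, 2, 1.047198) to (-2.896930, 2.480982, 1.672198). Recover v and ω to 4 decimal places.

v = 1.0000, ω = 1.2500

Δθ = 1.672198 − 1.047198 = 0.625000
ω = Δθ/dt = 0.625000/0.5 = 1.2500
R = −Δy/(cos θ' − cos θ) = 0.8000
v = R·ω = 0.8000·1.2500 = 1.0000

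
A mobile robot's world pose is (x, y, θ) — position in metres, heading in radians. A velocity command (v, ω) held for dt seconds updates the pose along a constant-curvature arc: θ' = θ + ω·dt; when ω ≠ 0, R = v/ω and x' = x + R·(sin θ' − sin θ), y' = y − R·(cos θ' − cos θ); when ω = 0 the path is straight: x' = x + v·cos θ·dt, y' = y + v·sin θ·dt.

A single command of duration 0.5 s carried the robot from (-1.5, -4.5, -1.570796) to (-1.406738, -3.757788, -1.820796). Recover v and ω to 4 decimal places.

v = -1.5000, ω = -0.5000

Δθ = -1.820796 − -1.570796 = -0.250000
ω = Δθ/dt = -0.250000/0.5 = -0.5000
R = −Δy/(cos θ' − cos θ) = 3.0000
v = R·ω = 3.0000·-0.5000 = -1.5000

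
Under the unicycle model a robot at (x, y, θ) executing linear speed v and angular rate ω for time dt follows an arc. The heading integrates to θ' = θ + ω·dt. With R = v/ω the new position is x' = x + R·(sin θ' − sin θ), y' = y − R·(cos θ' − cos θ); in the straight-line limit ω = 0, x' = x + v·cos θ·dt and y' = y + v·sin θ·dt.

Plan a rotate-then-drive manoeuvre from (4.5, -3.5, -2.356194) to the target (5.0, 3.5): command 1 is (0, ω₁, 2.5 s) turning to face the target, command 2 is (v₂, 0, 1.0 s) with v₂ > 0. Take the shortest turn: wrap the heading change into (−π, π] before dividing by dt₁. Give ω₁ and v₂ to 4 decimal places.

heading to target = atan2(3.5−-3.5, 5−4.5) = 1.4995
Δθ = wrap(1.4995 − -2.3562) = -2.4275; ω₁ = Δθ/dt₁ = -0.9710
distance = √((5−4.5)² + (3.5−-3.5)²) = 7.0178; v₂ = distance/dt₂ = 7.0178

ω₁ = -0.9710, v₂ = 7.0178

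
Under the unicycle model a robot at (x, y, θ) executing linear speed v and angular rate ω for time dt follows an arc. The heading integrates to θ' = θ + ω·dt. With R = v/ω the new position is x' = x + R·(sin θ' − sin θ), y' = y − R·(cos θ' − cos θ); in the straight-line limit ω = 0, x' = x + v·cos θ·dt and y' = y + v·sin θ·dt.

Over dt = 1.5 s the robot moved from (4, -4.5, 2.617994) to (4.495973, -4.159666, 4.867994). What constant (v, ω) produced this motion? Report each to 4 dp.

Δθ = 4.867994 − 2.617994 = 2.250000
ω = Δθ/dt = 2.250000/1.5 = 1.5000
R = Δx/(sin θ' − sin θ) = -0.3333
v = R·ω = -0.3333·1.5000 = -0.5000

v = -0.5000, ω = 1.5000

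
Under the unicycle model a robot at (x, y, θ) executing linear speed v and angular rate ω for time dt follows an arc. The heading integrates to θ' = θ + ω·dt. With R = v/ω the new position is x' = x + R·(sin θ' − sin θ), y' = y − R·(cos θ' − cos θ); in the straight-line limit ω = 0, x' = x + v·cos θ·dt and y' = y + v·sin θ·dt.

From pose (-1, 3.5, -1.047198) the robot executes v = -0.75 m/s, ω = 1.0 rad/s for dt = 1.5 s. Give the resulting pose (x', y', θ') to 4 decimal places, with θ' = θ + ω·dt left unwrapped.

(-1.9776, 3.7994, 0.4528)

θ' = -1.0472 + 1.0·1.5 = 0.4528
R = v/ω = -0.75/1.0 = -0.7500
x' = -1 + -0.7500·(sin 0.4528 − sin -1.0472) = -1.9776
y' = 3.5 − -0.7500·(cos 0.4528 − cos -1.0472) = 3.7994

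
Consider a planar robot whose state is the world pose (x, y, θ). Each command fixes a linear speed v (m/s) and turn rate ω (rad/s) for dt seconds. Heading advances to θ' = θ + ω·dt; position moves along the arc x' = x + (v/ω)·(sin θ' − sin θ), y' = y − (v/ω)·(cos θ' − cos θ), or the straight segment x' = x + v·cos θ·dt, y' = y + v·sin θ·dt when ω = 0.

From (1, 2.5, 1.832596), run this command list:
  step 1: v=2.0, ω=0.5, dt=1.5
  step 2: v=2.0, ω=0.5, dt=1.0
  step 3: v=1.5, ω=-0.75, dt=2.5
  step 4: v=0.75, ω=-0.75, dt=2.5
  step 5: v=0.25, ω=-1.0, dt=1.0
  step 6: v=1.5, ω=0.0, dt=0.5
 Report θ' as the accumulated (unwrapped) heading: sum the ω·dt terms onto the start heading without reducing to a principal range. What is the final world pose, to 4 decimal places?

(-2.8040, 7.6280, -1.6674)

step 1: θ'=2.5826 (R=4.0000) → pose (-0.7424, 4.8559, 2.5826)
step 2: θ'=3.0826 (R=4.0000) → pose (-2.6279, 5.4578, 3.0826)
step 3: θ'=1.2076 (R=-2.0000) → pose (-4.3795, 8.1648, 1.2076)
step 4: θ'=-0.6674 (R=-1.0000) → pose (-2.8257, 8.5950, -0.6674)
step 5: θ'=-1.6674 (R=-0.2500) → pose (-2.7316, 8.3745, -1.6674)
step 6: θ'=-1.6674 (straight) → pose (-2.8040, 7.6280, -1.6674)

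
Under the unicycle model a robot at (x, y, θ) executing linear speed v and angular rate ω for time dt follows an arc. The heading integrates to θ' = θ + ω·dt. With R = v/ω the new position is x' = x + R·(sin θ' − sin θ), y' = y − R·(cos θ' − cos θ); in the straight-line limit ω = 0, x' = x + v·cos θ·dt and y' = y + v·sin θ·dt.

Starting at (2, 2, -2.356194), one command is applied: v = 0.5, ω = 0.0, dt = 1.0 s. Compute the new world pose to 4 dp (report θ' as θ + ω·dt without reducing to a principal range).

θ' = -2.3562 + 0.0·1.0 = -2.3562
ω = 0 → straight: x' = 2 + 0.5·cos(-2.3562)·1.0 = 1.6464
y' = 2 + 0.5·sin(-2.3562)·1.0 = 1.6464

(1.6464, 1.6464, -2.3562)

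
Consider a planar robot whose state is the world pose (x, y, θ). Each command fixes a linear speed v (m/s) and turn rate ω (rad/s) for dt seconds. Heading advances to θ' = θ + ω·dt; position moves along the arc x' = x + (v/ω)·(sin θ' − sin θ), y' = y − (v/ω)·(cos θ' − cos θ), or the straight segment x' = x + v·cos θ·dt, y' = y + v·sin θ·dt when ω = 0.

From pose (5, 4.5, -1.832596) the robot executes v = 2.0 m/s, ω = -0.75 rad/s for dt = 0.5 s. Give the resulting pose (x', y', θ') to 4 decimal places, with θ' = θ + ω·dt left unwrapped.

θ' = -1.8326 + -0.75·0.5 = -2.2076
R = v/ω = 2.0/-0.75 = -2.6667
x' = 5 + -2.6667·(sin -2.2076 − sin -1.8326) = 4.5682
y' = 4.5 − -2.6667·(cos -2.2076 − cos -1.8326) = 3.6045

(4.5682, 3.6045, -2.2076)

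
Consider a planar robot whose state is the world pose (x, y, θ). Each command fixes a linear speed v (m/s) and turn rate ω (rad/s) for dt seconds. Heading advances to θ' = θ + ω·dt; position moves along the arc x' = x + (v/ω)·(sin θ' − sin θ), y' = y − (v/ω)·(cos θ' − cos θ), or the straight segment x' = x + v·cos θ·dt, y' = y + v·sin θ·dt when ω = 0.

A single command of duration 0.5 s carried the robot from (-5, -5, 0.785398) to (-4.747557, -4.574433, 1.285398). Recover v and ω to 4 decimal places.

Δθ = 1.285398 − 0.785398 = 0.500000
ω = Δθ/dt = 0.500000/0.5 = 1.0000
R = −Δy/(cos θ' − cos θ) = 1.0000
v = R·ω = 1.0000·1.0000 = 1.0000

v = 1.0000, ω = 1.0000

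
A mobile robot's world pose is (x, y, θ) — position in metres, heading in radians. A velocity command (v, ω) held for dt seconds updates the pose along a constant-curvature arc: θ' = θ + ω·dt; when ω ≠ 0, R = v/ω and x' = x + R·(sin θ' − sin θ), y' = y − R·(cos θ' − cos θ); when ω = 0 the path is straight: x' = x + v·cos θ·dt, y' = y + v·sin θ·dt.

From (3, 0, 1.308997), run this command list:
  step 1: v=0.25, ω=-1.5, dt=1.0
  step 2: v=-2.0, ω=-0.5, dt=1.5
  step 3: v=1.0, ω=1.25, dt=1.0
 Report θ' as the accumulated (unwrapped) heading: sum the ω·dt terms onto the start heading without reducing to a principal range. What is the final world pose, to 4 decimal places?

step 1: θ'=-0.1910 (R=-0.1667) → pose (3.1926, 0.1205, -0.1910)
step 2: θ'=-0.9410 (R=4.0000) → pose (0.7194, 1.6918, -0.9410)
step 3: θ'=0.3090 (R=0.8000) → pose (1.6092, 1.4009, 0.3090)

(1.6092, 1.4009, 0.3090)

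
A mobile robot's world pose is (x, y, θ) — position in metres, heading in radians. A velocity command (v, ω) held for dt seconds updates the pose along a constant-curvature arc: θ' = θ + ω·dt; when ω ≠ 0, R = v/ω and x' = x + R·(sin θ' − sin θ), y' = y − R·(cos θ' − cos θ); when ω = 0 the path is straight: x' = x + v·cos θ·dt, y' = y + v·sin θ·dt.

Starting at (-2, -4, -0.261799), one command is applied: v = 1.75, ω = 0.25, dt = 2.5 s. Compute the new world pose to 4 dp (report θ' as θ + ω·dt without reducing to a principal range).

θ' = -0.2618 + 0.25·2.5 = 0.3632
R = v/ω = 1.75/0.25 = 7.0000
x' = -2 + 7.0000·(sin 0.3632 − sin -0.2618) = 2.2986
y' = -4 − 7.0000·(cos 0.3632 − cos -0.2618) = -3.7819

(2.2986, -3.7819, 0.3632)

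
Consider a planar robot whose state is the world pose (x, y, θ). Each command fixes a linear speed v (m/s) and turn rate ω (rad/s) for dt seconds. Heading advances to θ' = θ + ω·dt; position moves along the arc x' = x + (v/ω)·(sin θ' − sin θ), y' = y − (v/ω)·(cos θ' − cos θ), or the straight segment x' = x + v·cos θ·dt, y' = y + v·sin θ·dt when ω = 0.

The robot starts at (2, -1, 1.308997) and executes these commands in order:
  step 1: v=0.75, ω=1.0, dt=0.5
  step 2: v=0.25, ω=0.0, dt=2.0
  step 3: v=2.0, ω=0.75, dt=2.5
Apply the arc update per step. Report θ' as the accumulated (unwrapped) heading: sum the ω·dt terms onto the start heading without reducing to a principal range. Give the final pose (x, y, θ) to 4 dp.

(-2.0815, 1.5117, 3.6840)

step 1: θ'=1.8090 (R=0.7500) → pose (2.0044, -0.6289, 1.8090)
step 2: θ'=1.8090 (straight) → pose (1.8864, -0.1430, 1.8090)
step 3: θ'=3.6840 (R=2.6667) → pose (-2.0815, 1.5117, 3.6840)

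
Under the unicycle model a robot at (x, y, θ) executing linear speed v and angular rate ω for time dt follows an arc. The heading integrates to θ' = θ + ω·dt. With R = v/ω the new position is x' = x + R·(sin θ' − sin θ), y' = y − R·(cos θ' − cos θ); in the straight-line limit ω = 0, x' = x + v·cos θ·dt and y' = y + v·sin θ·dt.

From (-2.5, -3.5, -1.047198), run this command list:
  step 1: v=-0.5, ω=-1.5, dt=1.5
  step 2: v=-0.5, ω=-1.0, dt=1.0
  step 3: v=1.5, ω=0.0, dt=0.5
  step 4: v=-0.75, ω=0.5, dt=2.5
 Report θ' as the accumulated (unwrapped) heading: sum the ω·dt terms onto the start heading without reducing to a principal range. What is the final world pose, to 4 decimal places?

(-0.5682, -3.4983, -3.0472)

step 1: θ'=-3.2972 (R=0.3333) → pose (-2.1597, -3.0040, -3.2972)
step 2: θ'=-4.2972 (R=0.5000) → pose (-1.7796, -3.2963, -4.2972)
step 3: θ'=-4.2972 (straight) → pose (-2.0822, -2.6100, -4.2972)
step 4: θ'=-3.0472 (R=-1.5000) → pose (-0.5682, -3.4983, -3.0472)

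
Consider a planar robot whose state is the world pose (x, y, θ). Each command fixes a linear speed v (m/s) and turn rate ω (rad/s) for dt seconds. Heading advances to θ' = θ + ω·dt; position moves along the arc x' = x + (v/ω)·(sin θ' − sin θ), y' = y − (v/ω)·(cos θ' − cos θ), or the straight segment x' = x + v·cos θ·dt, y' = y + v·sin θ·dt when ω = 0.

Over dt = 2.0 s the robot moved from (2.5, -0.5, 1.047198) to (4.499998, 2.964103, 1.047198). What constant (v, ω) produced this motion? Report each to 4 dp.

v = 2.0000, ω = 0.0000

Δθ = 1.047198 − 1.047198 = 0.000000
ω = Δθ/dt = 0.000000/2.0 = 0.0000
ω = 0 → v = (Δx·cos θ + Δy·sin θ)/dt = 2.0000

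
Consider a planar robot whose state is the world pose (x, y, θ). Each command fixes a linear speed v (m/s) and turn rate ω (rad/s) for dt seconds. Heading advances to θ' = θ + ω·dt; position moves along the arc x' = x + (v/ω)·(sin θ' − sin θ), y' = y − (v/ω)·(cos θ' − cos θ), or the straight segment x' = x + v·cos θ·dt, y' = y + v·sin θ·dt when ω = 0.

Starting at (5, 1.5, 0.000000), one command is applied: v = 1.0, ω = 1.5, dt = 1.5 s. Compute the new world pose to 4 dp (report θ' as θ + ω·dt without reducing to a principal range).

(5.5187, 2.5854, 2.2500)

θ' = 0.0000 + 1.5·1.5 = 2.2500
R = v/ω = 1.0/1.5 = 0.6667
x' = 5 + 0.6667·(sin 2.2500 − sin 0.0000) = 5.5187
y' = 1.5 − 0.6667·(cos 2.2500 − cos 0.0000) = 2.5854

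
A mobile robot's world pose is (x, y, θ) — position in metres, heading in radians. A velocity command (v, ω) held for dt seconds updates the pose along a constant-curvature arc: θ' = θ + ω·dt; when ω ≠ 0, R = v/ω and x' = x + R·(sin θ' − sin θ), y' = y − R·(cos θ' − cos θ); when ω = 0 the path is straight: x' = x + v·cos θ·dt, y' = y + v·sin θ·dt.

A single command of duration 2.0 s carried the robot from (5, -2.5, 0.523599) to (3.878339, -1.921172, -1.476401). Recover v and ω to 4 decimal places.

Δθ = -1.476401 − 0.523599 = -2.000000
ω = Δθ/dt = -2.000000/2.0 = -1.0000
R = Δx/(sin θ' − sin θ) = 0.7500
v = R·ω = 0.7500·-1.0000 = -0.7500

v = -0.7500, ω = -1.0000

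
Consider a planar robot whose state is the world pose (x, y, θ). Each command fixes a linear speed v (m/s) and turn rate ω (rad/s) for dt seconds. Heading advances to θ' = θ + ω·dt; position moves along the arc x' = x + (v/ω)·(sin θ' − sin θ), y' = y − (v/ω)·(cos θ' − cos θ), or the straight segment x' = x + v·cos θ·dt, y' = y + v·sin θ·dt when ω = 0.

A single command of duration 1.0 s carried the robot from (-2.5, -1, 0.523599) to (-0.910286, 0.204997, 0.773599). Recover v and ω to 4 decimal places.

v = 2.0000, ω = 0.2500

Δθ = 0.773599 − 0.523599 = 0.250000
ω = Δθ/dt = 0.250000/1.0 = 0.2500
R = Δx/(sin θ' − sin θ) = 8.0000
v = R·ω = 8.0000·0.2500 = 2.0000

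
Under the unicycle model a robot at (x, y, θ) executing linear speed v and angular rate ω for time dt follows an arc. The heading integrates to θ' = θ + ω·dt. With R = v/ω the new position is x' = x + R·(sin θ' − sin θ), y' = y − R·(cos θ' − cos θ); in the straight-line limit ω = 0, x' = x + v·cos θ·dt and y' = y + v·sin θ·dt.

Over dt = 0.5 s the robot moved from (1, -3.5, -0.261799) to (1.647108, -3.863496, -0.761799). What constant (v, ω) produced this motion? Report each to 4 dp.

Δθ = -0.761799 − -0.261799 = -0.500000
ω = Δθ/dt = -0.500000/0.5 = -1.0000
R = Δx/(sin θ' − sin θ) = -1.5000
v = R·ω = -1.5000·-1.0000 = 1.5000

v = 1.5000, ω = -1.0000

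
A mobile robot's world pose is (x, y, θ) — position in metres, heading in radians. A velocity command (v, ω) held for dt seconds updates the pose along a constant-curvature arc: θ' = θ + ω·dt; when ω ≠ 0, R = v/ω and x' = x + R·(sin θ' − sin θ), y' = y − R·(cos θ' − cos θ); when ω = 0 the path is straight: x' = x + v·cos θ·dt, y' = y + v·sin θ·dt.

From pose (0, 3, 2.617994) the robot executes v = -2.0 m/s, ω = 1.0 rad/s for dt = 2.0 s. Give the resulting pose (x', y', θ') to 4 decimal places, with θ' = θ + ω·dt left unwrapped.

θ' = 2.6180 + 1.0·2.0 = 4.6180
R = v/ω = -2.0/1.0 = -2.0000
x' = 0 + -2.0000·(sin 4.6180 − sin 2.6180) = 2.9911
y' = 3 − -2.0000·(cos 4.6180 − cos 2.6180) = 4.5435

(2.9911, 4.5435, 4.6180)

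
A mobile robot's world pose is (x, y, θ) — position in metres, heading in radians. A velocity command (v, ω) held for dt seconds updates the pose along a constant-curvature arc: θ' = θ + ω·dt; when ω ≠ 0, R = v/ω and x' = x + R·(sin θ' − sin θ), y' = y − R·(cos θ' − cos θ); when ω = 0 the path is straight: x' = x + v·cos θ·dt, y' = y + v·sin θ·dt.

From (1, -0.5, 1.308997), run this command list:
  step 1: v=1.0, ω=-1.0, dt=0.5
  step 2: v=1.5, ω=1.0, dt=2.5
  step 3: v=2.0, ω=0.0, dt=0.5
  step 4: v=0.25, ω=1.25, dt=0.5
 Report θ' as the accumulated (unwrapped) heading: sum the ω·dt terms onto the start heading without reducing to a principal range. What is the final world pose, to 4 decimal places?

step 1: θ'=0.8090 (R=-1.0000) → pose (1.2423, -0.0686, 0.8090)
step 2: θ'=3.3090 (R=1.5000) → pose (-0.0930, 2.4458, 3.3090)
step 3: θ'=3.3090 (straight) → pose (-1.0790, 2.2791, 3.3090)
step 4: θ'=3.9340 (R=0.2000) → pose (-1.1881, 2.2224, 3.9340)

(-1.1881, 2.2224, 3.9340)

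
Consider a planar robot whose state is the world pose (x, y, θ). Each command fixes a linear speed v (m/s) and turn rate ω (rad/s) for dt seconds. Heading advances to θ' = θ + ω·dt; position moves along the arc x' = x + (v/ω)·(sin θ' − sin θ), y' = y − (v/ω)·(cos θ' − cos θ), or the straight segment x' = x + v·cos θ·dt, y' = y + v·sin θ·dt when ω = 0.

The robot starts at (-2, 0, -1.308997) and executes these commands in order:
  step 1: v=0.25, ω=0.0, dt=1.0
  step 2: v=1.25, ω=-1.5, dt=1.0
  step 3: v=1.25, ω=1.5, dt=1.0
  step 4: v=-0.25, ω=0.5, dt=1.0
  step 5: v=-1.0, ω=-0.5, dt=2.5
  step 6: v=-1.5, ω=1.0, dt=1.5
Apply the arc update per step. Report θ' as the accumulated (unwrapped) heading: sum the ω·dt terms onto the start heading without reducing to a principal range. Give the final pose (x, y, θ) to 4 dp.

step 1: θ'=-1.3090 (straight) → pose (-1.9353, -0.2415, -1.3090)
step 2: θ'=-2.8090 (R=-0.8333) → pose (-2.4682, -1.2448, -2.8090)
step 3: θ'=-1.3090 (R=0.8333) → pose (-3.0010, -2.2482, -1.3090)
step 4: θ'=-0.8090 (R=-0.5000) → pose (-3.1222, -2.0325, -0.8090)
step 5: θ'=-2.0590 (R=2.0000) → pose (-3.4413, 0.2861, -2.0590)
step 6: θ'=-0.5590 (R=-1.5000) → pose (-3.9706, 2.2613, -0.5590)

(-3.9706, 2.2613, -0.5590)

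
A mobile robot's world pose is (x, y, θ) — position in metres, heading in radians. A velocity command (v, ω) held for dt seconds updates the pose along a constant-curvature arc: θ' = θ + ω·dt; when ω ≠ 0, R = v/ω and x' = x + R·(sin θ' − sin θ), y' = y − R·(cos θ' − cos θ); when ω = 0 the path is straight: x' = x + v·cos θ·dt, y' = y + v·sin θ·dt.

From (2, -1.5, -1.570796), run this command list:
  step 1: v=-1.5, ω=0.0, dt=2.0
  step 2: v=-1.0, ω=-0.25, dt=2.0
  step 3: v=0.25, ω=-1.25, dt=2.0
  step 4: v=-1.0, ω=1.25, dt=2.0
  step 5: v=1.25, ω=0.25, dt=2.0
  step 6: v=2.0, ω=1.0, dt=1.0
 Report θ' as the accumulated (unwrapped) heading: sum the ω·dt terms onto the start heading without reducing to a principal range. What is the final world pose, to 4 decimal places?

(3.9175, -0.8654, -0.5708)

step 1: θ'=-1.5708 (straight) → pose (2.0000, 1.5000, -1.5708)
step 2: θ'=-2.0708 (R=4.0000) → pose (2.4897, 3.4177, -2.0708)
step 3: θ'=-4.5708 (R=-0.2000) → pose (2.1162, 3.4854, -4.5708)
step 4: θ'=-2.0708 (R=-0.8000) → pose (3.6102, 3.2147, -2.0708)
step 5: θ'=-1.5708 (R=5.0000) → pose (2.9981, 0.8176, -1.5708)
step 6: θ'=-0.5708 (R=2.0000) → pose (3.9175, -0.8654, -0.5708)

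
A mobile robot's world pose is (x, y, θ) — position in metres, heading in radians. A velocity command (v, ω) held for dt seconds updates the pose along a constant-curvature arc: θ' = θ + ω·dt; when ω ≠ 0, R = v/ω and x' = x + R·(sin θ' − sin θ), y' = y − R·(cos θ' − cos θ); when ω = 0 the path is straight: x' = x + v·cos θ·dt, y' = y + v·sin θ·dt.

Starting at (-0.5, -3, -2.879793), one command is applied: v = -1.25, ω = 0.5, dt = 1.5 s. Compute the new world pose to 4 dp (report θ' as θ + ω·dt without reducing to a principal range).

(0.9724, -1.9110, -2.1298)

θ' = -2.8798 + 0.5·1.5 = -2.1298
R = v/ω = -1.25/0.5 = -2.5000
x' = -0.5 + -2.5000·(sin -2.1298 − sin -2.8798) = 0.9724
y' = -3 − -2.5000·(cos -2.1298 − cos -2.8798) = -1.9110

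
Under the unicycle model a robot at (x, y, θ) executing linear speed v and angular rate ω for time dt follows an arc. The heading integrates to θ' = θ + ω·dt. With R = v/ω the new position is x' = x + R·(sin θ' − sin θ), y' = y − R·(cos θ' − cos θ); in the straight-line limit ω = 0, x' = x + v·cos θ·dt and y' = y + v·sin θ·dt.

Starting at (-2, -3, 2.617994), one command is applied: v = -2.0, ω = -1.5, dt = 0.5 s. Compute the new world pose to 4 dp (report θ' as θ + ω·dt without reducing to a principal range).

(-1.3918, -3.7642, 1.8680)

θ' = 2.6180 + -1.5·0.5 = 1.8680
R = v/ω = -2.0/-1.5 = 1.3333
x' = -2 + 1.3333·(sin 1.8680 − sin 2.6180) = -1.3918
y' = -3 − 1.3333·(cos 1.8680 − cos 2.6180) = -3.7642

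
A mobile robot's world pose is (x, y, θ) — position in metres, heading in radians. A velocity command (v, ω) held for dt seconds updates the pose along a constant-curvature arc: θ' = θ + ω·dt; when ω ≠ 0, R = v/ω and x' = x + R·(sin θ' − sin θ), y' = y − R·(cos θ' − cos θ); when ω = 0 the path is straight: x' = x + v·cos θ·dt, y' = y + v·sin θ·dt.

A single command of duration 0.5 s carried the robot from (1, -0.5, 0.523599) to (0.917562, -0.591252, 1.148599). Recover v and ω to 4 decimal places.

v = -0.2500, ω = 1.2500

Δθ = 1.148599 − 0.523599 = 0.625000
ω = Δθ/dt = 0.625000/0.5 = 1.2500
R = −Δy/(cos θ' − cos θ) = -0.2000
v = R·ω = -0.2000·1.2500 = -0.2500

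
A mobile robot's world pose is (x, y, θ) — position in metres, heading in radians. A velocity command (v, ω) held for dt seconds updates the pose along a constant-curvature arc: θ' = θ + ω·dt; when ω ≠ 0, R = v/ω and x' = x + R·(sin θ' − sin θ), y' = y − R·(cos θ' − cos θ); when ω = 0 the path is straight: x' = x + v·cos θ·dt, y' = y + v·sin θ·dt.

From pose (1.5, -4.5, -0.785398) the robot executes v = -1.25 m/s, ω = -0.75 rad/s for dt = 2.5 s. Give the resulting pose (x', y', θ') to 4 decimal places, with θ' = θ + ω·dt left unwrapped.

(1.9071, -1.8441, -2.6604)

θ' = -0.7854 + -0.75·2.5 = -2.6604
R = v/ω = -1.25/-0.75 = 1.6667
x' = 1.5 + 1.6667·(sin -2.6604 − sin -0.7854) = 1.9071
y' = -4.5 − 1.6667·(cos -2.6604 − cos -0.7854) = -1.8441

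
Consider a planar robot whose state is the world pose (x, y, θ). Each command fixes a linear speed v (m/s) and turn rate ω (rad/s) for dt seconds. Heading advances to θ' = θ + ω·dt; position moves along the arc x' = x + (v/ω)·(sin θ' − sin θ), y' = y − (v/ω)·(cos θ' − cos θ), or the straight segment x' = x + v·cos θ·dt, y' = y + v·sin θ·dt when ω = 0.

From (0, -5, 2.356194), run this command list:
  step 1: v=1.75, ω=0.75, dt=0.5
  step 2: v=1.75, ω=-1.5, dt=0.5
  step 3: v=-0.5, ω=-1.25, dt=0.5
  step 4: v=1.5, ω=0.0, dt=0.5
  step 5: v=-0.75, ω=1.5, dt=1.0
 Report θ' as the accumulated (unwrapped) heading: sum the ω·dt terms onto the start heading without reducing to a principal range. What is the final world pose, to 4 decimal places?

step 1: θ'=2.7312 (R=2.3333) → pose (-0.7190, -4.5103, 2.7312)
step 2: θ'=1.9812 (R=-1.1667) → pose (-1.3233, -3.9060, 1.9812)
step 3: θ'=1.3562 (R=0.4000) → pose (-1.2993, -4.1508, 1.3562)
step 4: θ'=1.3562 (straight) → pose (-1.1395, -3.4180, 1.3562)
step 5: θ'=2.8562 (R=-0.5000) → pose (-0.7918, -4.0042, 2.8562)

(-0.7918, -4.0042, 2.8562)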